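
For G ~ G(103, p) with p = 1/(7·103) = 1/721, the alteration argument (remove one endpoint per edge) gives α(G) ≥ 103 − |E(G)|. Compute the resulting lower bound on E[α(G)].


E[|E(G)|] = C(103, 2)·p = 5253 · (1/721) = 51/7.
E[α(G)] ≥ n − E[|E(G)|] = 103 − 51/7 = 670/7.
Numerically: ≈ 95.7143.
(This is only a lower bound; the true E[α(G)] may be larger.)

E[α(G)] ≥ 670/7 ≈ 95.7143.


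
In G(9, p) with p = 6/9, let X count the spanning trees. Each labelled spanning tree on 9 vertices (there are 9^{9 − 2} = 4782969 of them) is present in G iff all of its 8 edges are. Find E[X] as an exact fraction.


K_9 has 9^{9 − 2} = 4782969 labelled spanning trees.
For each such spanning tree H, let X_H = 1 if all 8 edges of H are present in G. Then P[X_H = 1] = p^{8} = (2/3)^{8} = 256/6561.
By linearity of expectation: E[X] = Σ_H E[X_H] = 4782969 · p^{8} = 4782969 · 256/6561 = 186624.
Numerically: E[X] ≈ 1.8662e+05.

E[X] = 4782969 · (2/3)^{8} = 186624 ≈ 1.8662e+05.


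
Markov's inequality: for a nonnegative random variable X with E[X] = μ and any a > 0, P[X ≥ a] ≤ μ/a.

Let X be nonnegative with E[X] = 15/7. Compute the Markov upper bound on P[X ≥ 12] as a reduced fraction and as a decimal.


μ = E[X] = 15/7, a = 12.
Markov: P[X ≥ 12] ≤ μ/a = (15/7)/12 = 5/28.
Numerically: ≈ 0.1786.
(Since a = 12 > μ = 2.1429, the bound 5/28 is < 1 and informative.)

P[X ≥ 12] ≤ 5/28 ≈ 0.1786.


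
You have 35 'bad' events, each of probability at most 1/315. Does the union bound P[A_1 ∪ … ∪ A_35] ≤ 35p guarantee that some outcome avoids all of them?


Union bound: P[∪_{i=1}^{35} A_i] ≤ Σ_i P[A_i] ≤ 35·p = 35·(1/315) = 1/9.
Numerically: 1/9 ≈ 0.1111111.
Is 1/9 < 1? YES.
Since P[∪ A_i] ≤ 1/9 < 1, the complement has P[∩ A_i^c] ≥ 1 − 1/9 = 8/9 > 0, so some outcome avoids every A_i.

35·p = 1/9 ≈ 0.1111111; existence CERTIFIED by the union bound.


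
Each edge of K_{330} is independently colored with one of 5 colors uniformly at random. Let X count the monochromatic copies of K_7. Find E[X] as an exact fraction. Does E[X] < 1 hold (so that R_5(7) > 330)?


E[X] = C(330, 7) · 5^{1 − 21} = 79313455049400 · 5^{−20} = 79313455049400/95367431640625.
As a reduced fraction: E[X] = 3172538201976/3814697265625 ≈ 0.83166.
Is E[X] < 1? YES.
Since E[X] < 1, there exists a 5-coloring of K_{330} with no monochromatic K_7; hence R_5(7) > 330.

E[X] = 3172538201976/3814697265625 ≈ 0.83166; E[X] < 1, so R_5(7) > 330.


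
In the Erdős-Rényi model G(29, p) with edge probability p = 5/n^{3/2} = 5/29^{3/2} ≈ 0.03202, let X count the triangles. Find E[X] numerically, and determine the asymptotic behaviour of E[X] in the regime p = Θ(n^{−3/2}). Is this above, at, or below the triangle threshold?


Number of potential triangles: C(29, 3) = 3654.
Each occurs with probability p³ ≈ (0.03202)³ ≈ 3.281852e-05.
By linearity: E[X] = C(29, 3)·p³ ≈ 3654 · 3.281852e-05 ≈ 0.1199.
Since α = 3/2 > 1, p = c/n^{3/2} = o(1/n) is below the triangle threshold p ~ 1/n. Asymptotically E[X] ~ (c³/6)·n^{3(1−α)} = (5³/6)·n^{-1.5} → 0, so by Markov's inequality G has no triangles w.h.p.

E[X] ≈ 0.1199; in regime p = Θ(1/n^{3/2}) E[X] tends to 0 (below the triangle threshold p ~ 1/n).


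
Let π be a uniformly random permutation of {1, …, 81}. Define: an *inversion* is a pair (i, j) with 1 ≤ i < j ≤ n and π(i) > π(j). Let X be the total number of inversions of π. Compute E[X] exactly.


Write X = Σ X_I over the C(81, 2) = 3240 pairs i < j, with X_I the indicator of one inversion.
There are 3240 indicators.
For each fixed pair i < j, the values π(i) and π(j) are two distinct elements of {1, …, 81} in uniformly random order; by symmetry P[π(i) > π(j)] = 1/2.
By linearity: E[X] = 3240 · (1/2) = C(81, 2) · (1/2) = 3240/2 = 1620 ≈ 1620.0000.

E[X] = 1620 = 1620.0000.


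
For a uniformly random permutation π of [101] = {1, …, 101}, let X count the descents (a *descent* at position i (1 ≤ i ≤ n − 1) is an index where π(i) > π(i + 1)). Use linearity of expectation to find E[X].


Write X = Σ X_I over i = 1, …, 100, with X_I the indicator of one descent.
There are 100 indicators.
For each fixed i, the pair (π(i), π(i+1)) is a uniformly random ordered pair of distinct values from {1, …, 101}; by symmetry P[π(i) > π(i+1)] = 1/2.
By linearity: E[X] = 100 · (1/2) = (101 − 1) · (1/2) = 50 ≈ 50.000000.

E[X] = 50 = 50.000000.


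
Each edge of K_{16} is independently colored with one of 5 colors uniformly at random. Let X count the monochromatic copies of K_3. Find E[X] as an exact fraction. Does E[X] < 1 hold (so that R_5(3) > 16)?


E[X] = C(16, 3) · 5^{1 − 3} = 560 · 5^{−2} = 560/25.
As a reduced fraction: E[X] = 112/5 ≈ 22.4000.
Is E[X] < 1? NO.
Since E[X] ≥ 1, the first-moment bound is inconclusive at n = 16; it does NOT by itself certify R_5(3) > 16.

E[X] = 112/5 ≈ 22.4000; E[X] ≥ 1; first-moment method inconclusive here.


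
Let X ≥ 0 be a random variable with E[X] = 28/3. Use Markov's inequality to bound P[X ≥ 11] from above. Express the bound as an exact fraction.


μ = E[X] = 28/3, a = 11.
Markov: P[X ≥ 11] ≤ μ/a = (28/3)/11 = 28/33.
Numerically: ≈ 0.848485.
(Since a = 11 > μ = 9.333333, the bound 28/33 is < 1 and informative.)

P[X ≥ 11] ≤ 28/33 ≈ 0.848485.


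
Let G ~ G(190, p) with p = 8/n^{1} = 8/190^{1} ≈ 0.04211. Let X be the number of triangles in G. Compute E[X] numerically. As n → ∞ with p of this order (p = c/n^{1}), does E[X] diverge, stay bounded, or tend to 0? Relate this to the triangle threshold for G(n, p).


Number of potential triangles: C(190, 3) = 1125180.
Each occurs with probability p³ ≈ (0.04211)³ ≈ 7.464645e-05.
By linearity: E[X] = C(190, 3)·p³ ≈ 1125180 · 7.464645e-05 ≈ 83.9907.
Here α = 1, so p = 8/n is exactly at the triangle threshold p ~ 1/n. Asymptotically E[X] → c³/6 = 8³/6 = 256/3 ≈ 85.3333, a bounded constant. In this regime the triangle count is asymptotically Poisson(c³/6).

E[X] ≈ 83.9907; in regime p = Θ(1/n^{1}) E[X] stays bounded (at the triangle threshold p ~ 1/n).


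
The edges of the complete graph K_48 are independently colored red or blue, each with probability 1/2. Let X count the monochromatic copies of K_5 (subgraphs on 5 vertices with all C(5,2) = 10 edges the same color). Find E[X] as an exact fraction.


Let X = Σ_S X_S over the C(48, 5) = 1712304 subsets S of size 5, where X_S = 1 if the K_5 on S is monochromatic.
For a fixed S, the K_5 on S has C(5, 2) = 10 edges. P[all 10 edges red] = (1/2)^10, and likewise for blue, so P[monochromatic] = 2·(1/2)^10 = 2^{1 − 10} = 1/512.
By linearity of expectation: E[X] = C(48, 5) · 2^{1 − 10} = 1712304 · 1/512 = 107019/32.
Numerically: E[X] ≈ 3344.3438.

E[X] = C(48,5)·2^(1−C(5,2)) = 107019/32 ≈ 3344.3438.


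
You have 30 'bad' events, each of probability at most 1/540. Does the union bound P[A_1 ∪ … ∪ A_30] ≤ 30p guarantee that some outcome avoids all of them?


Union bound: P[∪_{i=1}^{30} A_i] ≤ Σ_i P[A_i] ≤ 30·p = 30·(1/540) = 1/18.
Numerically: 1/18 ≈ 0.056.
Is 1/18 < 1? YES.
Since P[∪ A_i] ≤ 1/18 < 1, the complement has P[∩ A_i^c] ≥ 1 − 1/18 = 17/18 > 0, so some outcome avoids every A_i.

30·p = 1/18 ≈ 0.056; existence CERTIFIED by the union bound.


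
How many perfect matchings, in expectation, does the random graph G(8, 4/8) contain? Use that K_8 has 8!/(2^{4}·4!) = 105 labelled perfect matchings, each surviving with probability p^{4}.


K_8 has 8!/(2^{4}·4!) = 105 labelled perfect matchings.
For each such perfect matching H, let X_H = 1 if all 4 edges of H are present in G. Then P[X_H = 1] = p^{4} = (1/2)^{4} = 1/16.
By linearity of expectation: E[X] = Σ_H E[X_H] = 105 · p^{4} = 105 · 1/16 = 105/16.
Numerically: E[X] ≈ 6.562.

E[X] = 105 · (1/2)^{4} = 105/16 ≈ 6.562.


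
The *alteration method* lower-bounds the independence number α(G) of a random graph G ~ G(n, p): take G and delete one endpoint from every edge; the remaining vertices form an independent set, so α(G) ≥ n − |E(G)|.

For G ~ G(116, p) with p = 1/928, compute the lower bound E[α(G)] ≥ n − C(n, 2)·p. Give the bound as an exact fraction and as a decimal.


E[|E(G)|] = C(116, 2)·p = 6670 · (1/928) = 115/16.
E[α(G)] ≥ n − E[|E(G)|] = 116 − 115/16 = 1741/16.
Numerically: ≈ 108.81250.
(This is only a lower bound; the true E[α(G)] may be larger.)

E[α(G)] ≥ 1741/16 ≈ 108.81250.


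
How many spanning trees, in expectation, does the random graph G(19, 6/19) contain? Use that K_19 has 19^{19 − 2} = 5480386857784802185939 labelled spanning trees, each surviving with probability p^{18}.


K_19 has 19^{19 − 2} = 5480386857784802185939 labelled spanning trees.
For each such spanning tree H, let X_H = 1 if all 18 edges of H are present in G. Then P[X_H = 1] = p^{18} = (6/19)^{18} = 101559956668416/104127350297911241532841.
By linearity of expectation: E[X] = Σ_H E[X_H] = 5480386857784802185939 · p^{18} = 5480386857784802185939 · 101559956668416/104127350297911241532841 = 101559956668416/19.
Numerically: E[X] ≈ 5.34526e+12.

E[X] = 5480386857784802185939 · (6/19)^{18} = 101559956668416/19 ≈ 5.34526e+12.


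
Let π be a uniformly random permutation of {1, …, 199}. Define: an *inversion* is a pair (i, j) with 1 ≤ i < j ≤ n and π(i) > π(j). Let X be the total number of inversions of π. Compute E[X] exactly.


Write X = Σ X_I over the C(199, 2) = 19701 pairs i < j, with X_I the indicator of one inversion.
There are 19701 indicators.
For each fixed pair i < j, the values π(i) and π(j) are two distinct elements of {1, …, 199} in uniformly random order; by symmetry P[π(i) > π(j)] = 1/2.
By linearity: E[X] = 19701 · (1/2) = C(199, 2) · (1/2) = 19701/2 = 19701/2 ≈ 9850.500000.

E[X] = 19701/2 = 9850.500000.


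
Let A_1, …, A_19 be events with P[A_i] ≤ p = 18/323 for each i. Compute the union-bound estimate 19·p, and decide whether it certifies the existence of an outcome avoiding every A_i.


Union bound: P[∪_{i=1}^{19} A_i] ≤ Σ_i P[A_i] ≤ 19·p = 19·(18/323) = 18/17.
Numerically: 18/17 ≈ 1.0588235.
Is 18/17 < 1? NO.
Since the bound 18/17 is ≥ 1, the union bound is uninformative here; it does NOT by itself certify existence.

19·p = 18/17 ≈ 1.0588235; existence NOT certified by the union bound.


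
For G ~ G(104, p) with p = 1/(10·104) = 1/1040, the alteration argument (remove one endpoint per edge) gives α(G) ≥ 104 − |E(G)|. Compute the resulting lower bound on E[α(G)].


E[|E(G)|] = C(104, 2)·p = 5356 · (1/1040) = 103/20.
E[α(G)] ≥ n − E[|E(G)|] = 104 − 103/20 = 1977/20.
Numerically: ≈ 98.850000.
(This is only a lower bound; the true E[α(G)] may be larger.)

E[α(G)] ≥ 1977/20 ≈ 98.850000.


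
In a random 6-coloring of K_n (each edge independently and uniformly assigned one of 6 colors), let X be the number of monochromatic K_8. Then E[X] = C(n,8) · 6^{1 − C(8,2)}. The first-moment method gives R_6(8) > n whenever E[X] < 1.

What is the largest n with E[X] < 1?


We need C(n, 8) · 6^{1 − 28} < 1, i.e. C(n, 8) < 6^{28 − 1} = 1023490369077469249536.
Check values of n near the boundary:
  n = 1593: C(1593, 8) = 1010555394551193970323; 1010555394551193970323 < 1023490369077469249536? YES
  n = 1594: C(1594, 8) = 1015652773590544255167; 1015652773590544255167 < 1023490369077469249536? YES
  n = 1595: C(1595, 8) = 1020772636343363633895; 1020772636343363633895 < 1023490369077469249536? YES
  n = 1596: C(1596, 8) = 1025915067760710553965; 1025915067760710553965 < 1023490369077469249536? NO
  n = 1597: C(1597, 8) = 1031080153060953275445; 1031080153060953275445 < 1023490369077469249536? NO
  n = 1598: C(1598, 8) = 1036267977730442348529; 1036267977730442348529 < 1023490369077469249536? NO
The largest n with C(n, 8) < 1023490369077469249536 is n = 1595 (where E[X] = 113419181815929292655/113721152119718805504 ≈ 0.99734). Hence R_6(8) > 1595, i.e. R_6(8) ≥ 1596.

Largest n = 1595; hence R_6(8) > 1595.


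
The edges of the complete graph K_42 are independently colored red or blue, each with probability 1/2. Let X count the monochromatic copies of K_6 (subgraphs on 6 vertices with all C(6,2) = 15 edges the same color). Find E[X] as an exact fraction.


Let X = Σ_S X_S over the C(42, 6) = 5245786 subsets S of size 6, where X_S = 1 if the K_6 on S is monochromatic.
For a fixed S, the K_6 on S has C(6, 2) = 15 edges. P[all 15 edges red] = (1/2)^15, and likewise for blue, so P[monochromatic] = 2·(1/2)^15 = 2^{1 − 15} = 1/16384.
By linearity of expectation: E[X] = C(42, 6) · 2^{1 − 15} = 5245786 · 1/16384 = 2622893/8192.
Numerically: E[X] ≈ 320.177.

E[X] = C(42,6)·2^(1−C(6,2)) = 2622893/8192 ≈ 320.177.


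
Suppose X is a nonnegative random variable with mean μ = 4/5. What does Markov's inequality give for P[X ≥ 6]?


μ = E[X] = 4/5, a = 6.
Markov: P[X ≥ 6] ≤ μ/a = (4/5)/6 = 2/15.
Numerically: ≈ 0.133333.
(Since a = 6 > μ = 0.800000, the bound 2/15 is < 1 and informative.)

P[X ≥ 6] ≤ 2/15 ≈ 0.133333.


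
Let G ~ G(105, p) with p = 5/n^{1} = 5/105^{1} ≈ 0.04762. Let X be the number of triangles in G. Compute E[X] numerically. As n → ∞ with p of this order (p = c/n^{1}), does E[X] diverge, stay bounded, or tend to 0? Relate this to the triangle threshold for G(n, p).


Number of potential triangles: C(105, 3) = 187460.
Each occurs with probability p³ ≈ (0.04762)³ ≈ 1.079797e-04.
By linearity: E[X] = C(105, 3)·p³ ≈ 187460 · 1.079797e-04 ≈ 20.2419.
Here α = 1, so p = 5/n is exactly at the triangle threshold p ~ 1/n. Asymptotically E[X] → c³/6 = 5³/6 = 125/6 ≈ 20.8333, a bounded constant. In this regime the triangle count is asymptotically Poisson(c³/6).

E[X] ≈ 20.2419; in regime p = Θ(1/n^{1}) E[X] stays bounded (at the triangle threshold p ~ 1/n).


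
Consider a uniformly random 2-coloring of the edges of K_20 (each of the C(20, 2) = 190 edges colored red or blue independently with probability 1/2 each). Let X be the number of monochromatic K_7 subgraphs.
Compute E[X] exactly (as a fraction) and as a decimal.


Let X = Σ_S X_S over the C(20, 7) = 77520 subsets S of size 7, where X_S = 1 if the K_7 on S is monochromatic.
For a fixed S, the K_7 on S has C(7, 2) = 21 edges. P[all 21 edges red] = (1/2)^21, and likewise for blue, so P[monochromatic] = 2·(1/2)^21 = 2^{1 − 21} = 1/1048576.
By linearity: E[X] = C(20, 7) · 2^{1 − 21} = 77520 · 1/1048576 = 4845/65536.
Numerically: E[X] ≈ 0.07393.

E[X] = C(20,7)·2^(1−C(7,2)) = 4845/65536 ≈ 0.07393.


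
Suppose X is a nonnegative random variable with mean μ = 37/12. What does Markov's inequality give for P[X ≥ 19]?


μ = E[X] = 37/12, a = 19.
Markov: P[X ≥ 19] ≤ μ/a = (37/12)/19 = 37/228.
Numerically: ≈ 0.162.
(Since a = 19 > μ = 3.083, the bound 37/228 is < 1 and informative.)

P[X ≥ 19] ≤ 37/228 ≈ 0.162.


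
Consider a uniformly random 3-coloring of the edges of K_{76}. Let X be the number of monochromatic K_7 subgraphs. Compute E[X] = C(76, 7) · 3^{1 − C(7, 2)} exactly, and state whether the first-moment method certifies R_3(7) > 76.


E[X] = C(76, 7) · 3^{1 − 21} = 2186189400 · 3^{−20} = 2186189400/3486784401.
As a reduced fraction: E[X] = 728729800/1162261467 ≈ 0.6270.
Is E[X] < 1? YES.
Since E[X] < 1, there exists a 3-coloring of K_{76} with no monochromatic K_7; hence R_3(7) > 76.

E[X] = 728729800/1162261467 ≈ 0.6270; E[X] < 1, so R_3(7) > 76.


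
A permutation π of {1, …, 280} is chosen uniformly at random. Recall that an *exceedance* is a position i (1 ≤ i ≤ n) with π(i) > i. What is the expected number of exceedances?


Write X = Σ_{i=1}^{280} X_i, where X_i = 1_{π(i) > i}.
For each fixed i, π(i) is uniform over {1, …, 280} (marginal of a uniform permutation), so P[π(i) > i] = (n − i)/n. Summing: Σ_{i=1}^{280} (n − i)/n = (0 + 1 + … + 279)/280 = 280(280 − 1)/(2·280) = (280 − 1)/2.
Hence E[X] = Σ_{i=1}^{280} (280 − i)/280 = 279/2 ≈ 139.50000.

E[X] = 279/2 = 139.50000.


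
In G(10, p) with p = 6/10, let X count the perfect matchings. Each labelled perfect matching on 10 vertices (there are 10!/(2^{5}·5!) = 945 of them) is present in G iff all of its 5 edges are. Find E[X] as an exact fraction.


K_10 has 10!/(2^{5}·5!) = 945 labelled perfect matchings.
For each such perfect matching H, let X_H = 1 if all 5 edges of H are present in G. Then P[X_H = 1] = p^{5} = (3/5)^{5} = 243/3125.
By linearity: E[X] = Σ_H E[X_H] = 945 · p^{5} = 945 · 243/3125 = 45927/625.
Numerically: E[X] ≈ 73.483.

E[X] = 945 · (3/5)^{5} = 45927/625 ≈ 73.483.


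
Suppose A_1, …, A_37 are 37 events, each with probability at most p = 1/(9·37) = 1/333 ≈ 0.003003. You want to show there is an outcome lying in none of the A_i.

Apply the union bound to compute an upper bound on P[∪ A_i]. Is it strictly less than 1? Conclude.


Union bound: P[∪_{i=1}^{37} A_i] ≤ Σ_i P[A_i] ≤ 37·p = 37·(1/333) = 1/9.
Numerically: 1/9 ≈ 0.111111.
Is 1/9 < 1? YES.
Since P[∪ A_i] ≤ 1/9 < 1, the complement has P[∩ A_i^c] ≥ 1 − 1/9 = 8/9 > 0, so some outcome avoids every A_i.

37·p = 1/9 ≈ 0.111111; existence CERTIFIED by the union bound.


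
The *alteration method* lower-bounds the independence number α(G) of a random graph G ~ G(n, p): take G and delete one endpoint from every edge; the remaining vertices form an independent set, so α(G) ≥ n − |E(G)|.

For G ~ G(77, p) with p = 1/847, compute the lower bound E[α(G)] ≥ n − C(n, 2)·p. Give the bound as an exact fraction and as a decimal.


E[|E(G)|] = C(77, 2)·p = 2926 · (1/847) = 38/11.
E[α(G)] ≥ n − E[|E(G)|] = 77 − 38/11 = 809/11.
Numerically: ≈ 73.5455.
(This is only a lower bound; the true E[α(G)] may be larger.)

E[α(G)] ≥ 809/11 ≈ 73.5455.


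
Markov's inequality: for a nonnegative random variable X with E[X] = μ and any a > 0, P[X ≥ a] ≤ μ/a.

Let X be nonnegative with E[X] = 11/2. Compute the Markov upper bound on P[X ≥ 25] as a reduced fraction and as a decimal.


μ = E[X] = 11/2, a = 25.
Markov: P[X ≥ 25] ≤ μ/a = (11/2)/25 = 11/50.
Numerically: ≈ 0.220.
(Since a = 25 > μ = 5.500, the bound 11/50 is < 1 and informative.)

P[X ≥ 25] ≤ 11/50 ≈ 0.220.


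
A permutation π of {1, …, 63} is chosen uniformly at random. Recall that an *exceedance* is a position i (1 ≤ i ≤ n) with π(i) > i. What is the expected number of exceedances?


Write X = Σ_{i=1}^{63} X_i, where X_i = 1_{π(i) > i}.
For each fixed i, π(i) is uniform over {1, …, 63} (marginal of a uniform permutation), so P[π(i) > i] = (n − i)/n. Summing: Σ_{i=1}^{63} (n − i)/n = (0 + 1 + … + 62)/63 = 63(63 − 1)/(2·63) = (63 − 1)/2.
Hence E[X] = Σ_{i=1}^{63} (63 − i)/63 = 31 ≈ 31.000.

E[X] = 31 = 31.000.


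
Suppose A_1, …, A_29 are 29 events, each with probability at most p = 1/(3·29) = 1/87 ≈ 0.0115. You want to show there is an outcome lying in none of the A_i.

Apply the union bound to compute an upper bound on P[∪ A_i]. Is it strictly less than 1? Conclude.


Union bound: P[∪_{i=1}^{29} A_i] ≤ Σ_i P[A_i] ≤ 29·p = 29·(1/87) = 1/3.
Numerically: 1/3 ≈ 0.3333.
Is 1/3 < 1? YES.
Since P[∪ A_i] ≤ 1/3 < 1, the complement has P[∩ A_i^c] ≥ 1 − 1/3 = 2/3 > 0, so some outcome avoids every A_i.

29·p = 1/3 ≈ 0.3333; existence CERTIFIED by the union bound.


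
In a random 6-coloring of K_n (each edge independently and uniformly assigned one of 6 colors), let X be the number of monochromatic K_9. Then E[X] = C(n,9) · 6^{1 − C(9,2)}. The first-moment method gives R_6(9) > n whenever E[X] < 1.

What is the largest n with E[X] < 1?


We need C(n, 9) · 6^{1 − 36} < 1, i.e. C(n, 9) < 6^{36 − 1} = 1719070799748422591028658176.
Check values of n near the boundary:
  n = 4407: C(4407, 9) = 1713856532599459170657070050; 1713856532599459170657070050 < 1719070799748422591028658176? YES
  n = 4408: C(4408, 9) = 1717362945146264156457459600; 1717362945146264156457459600 < 1719070799748422591028658176? YES
  n = 4409: C(4409, 9) = 1720875732988608787686577131; 1720875732988608787686577131 < 1719070799748422591028658176? NO
The largest n with C(n, 9) < 1719070799748422591028658176 is n = 4408 (where E[X] = 35778394690547169926197075/35813974994758803979763712 ≈ 0.9990065). Hence R_6(9) > 4408, i.e. R_6(9) ≥ 4409.

Largest n = 4408; hence R_6(9) > 4408.


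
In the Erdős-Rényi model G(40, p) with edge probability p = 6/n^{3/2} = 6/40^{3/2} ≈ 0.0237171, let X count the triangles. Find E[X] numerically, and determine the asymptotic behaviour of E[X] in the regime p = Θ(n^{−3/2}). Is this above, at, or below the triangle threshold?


Number of potential triangles: C(40, 3) = 9880.
Each occurs with probability p³ ≈ (0.0237171)³ ≈ 1.33408589e-05.
By linearity: E[X] = C(40, 3)·p³ ≈ 9880 · 1.33408589e-05 ≈ 0.131808.
Since α = 3/2 > 1, p = c/n^{3/2} = o(1/n) is below the triangle threshold p ~ 1/n. Asymptotically E[X] ~ (c³/6)·n^{3(1−α)} = (6³/6)·n^{-1.5} → 0, so by Markov's inequality G has no triangles w.h.p.

E[X] ≈ 0.131808; in regime p = Θ(1/n^{3/2}) E[X] tends to 0 (below the triangle threshold p ~ 1/n).


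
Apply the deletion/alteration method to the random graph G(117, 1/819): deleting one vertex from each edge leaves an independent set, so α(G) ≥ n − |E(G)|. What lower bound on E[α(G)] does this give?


E[|E(G)|] = C(117, 2)·p = 6786 · (1/819) = 58/7.
E[α(G)] ≥ n − E[|E(G)|] = 117 − 58/7 = 761/7.
Numerically: ≈ 108.714.
(This is only a lower bound; the true E[α(G)] may be larger.)

E[α(G)] ≥ 761/7 ≈ 108.714.


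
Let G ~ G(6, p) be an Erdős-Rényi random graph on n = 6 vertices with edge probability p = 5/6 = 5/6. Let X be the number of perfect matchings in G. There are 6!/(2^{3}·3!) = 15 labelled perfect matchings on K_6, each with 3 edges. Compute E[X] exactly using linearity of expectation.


K_6 has 6!/(2^{3}·3!) = 15 labelled perfect matchings.
For each such perfect matching H, let X_H = 1 if all 3 edges of H are present in G. Then P[X_H = 1] = p^{3} = (5/6)^{3} = 125/216.
Summing the indicators: E[X] = Σ_H E[X_H] = 15 · p^{3} = 15 · 125/216 = 625/72.
Numerically: E[X] ≈ 8.68056.

E[X] = 15 · (5/6)^{3} = 625/72 ≈ 8.68056.


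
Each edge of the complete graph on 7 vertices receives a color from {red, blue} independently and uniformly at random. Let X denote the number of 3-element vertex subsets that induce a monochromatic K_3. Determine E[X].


Let X = Σ_S X_S over the C(7, 3) = 35 subsets S of size 3, where X_S = 1 if the K_3 on S is monochromatic.
For a fixed S, the K_3 on S has C(3, 2) = 3 edges. P[all 3 edges red] = (1/2)^3, and likewise for blue, so P[monochromatic] = 2·(1/2)^3 = 2^{1 − 3} = 1/4.
Summing: E[X] = C(7, 3) · 2^{1 − 3} = 35 · 1/4 = 35/4.
Numerically: E[X] ≈ 8.75000.

E[X] = C(7,3)·2^(1−C(3,2)) = 35/4 ≈ 8.75000.


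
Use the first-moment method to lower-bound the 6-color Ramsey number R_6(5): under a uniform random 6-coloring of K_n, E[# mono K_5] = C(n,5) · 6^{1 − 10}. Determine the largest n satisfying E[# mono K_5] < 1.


We need C(n, 5) · 6^{1 − 10} < 1, i.e. C(n, 5) < 6^{10 − 1} = 10077696.
Check values of n near the boundary:
  n = 62: C(62, 5) = 6471002; 6471002 < 10077696? YES
  n = 63: C(63, 5) = 7028847; 7028847 < 10077696? YES
  n = 64: C(64, 5) = 7624512; 7624512 < 10077696? YES
  n = 65: C(65, 5) = 8259888; 8259888 < 10077696? YES
  n = 66: C(66, 5) = 8936928; 8936928 < 10077696? YES
  n = 67: C(67, 5) = 9657648; 9657648 < 10077696? YES
  n = 68: C(68, 5) = 10424128; 10424128 < 10077696? NO
  n = 69: C(69, 5) = 11238513; 11238513 < 10077696? NO
The largest n with C(n, 5) < 10077696 is n = 67 (where E[X] = 67067/69984 ≈ 0.9583). Hence R_6(5) > 67, i.e. R_6(5) ≥ 68.

Largest n = 67; hence R_6(5) > 67.


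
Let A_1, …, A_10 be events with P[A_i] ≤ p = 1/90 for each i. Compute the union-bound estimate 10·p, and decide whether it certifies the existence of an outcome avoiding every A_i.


Union bound: P[∪_{i=1}^{10} A_i] ≤ Σ_i P[A_i] ≤ 10·p = 10·(1/90) = 1/9.
Numerically: 1/9 ≈ 0.111111.
Is 1/9 < 1? YES.
Since P[∪ A_i] ≤ 1/9 < 1, the complement has P[∩ A_i^c] ≥ 1 − 1/9 = 8/9 > 0, so some outcome avoids every A_i.

10·p = 1/9 ≈ 0.111111; existence CERTIFIED by the union bound.


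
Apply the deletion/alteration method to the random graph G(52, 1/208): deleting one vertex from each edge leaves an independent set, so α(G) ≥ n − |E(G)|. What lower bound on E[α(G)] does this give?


E[|E(G)|] = C(52, 2)·p = 1326 · (1/208) = 51/8.
E[α(G)] ≥ n − E[|E(G)|] = 52 − 51/8 = 365/8.
Numerically: ≈ 45.625000.
(This is only a lower bound; the true E[α(G)] may be larger.)

E[α(G)] ≥ 365/8 ≈ 45.625000.


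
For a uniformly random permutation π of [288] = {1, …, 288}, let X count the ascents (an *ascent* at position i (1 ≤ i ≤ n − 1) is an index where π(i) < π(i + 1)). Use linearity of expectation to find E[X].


Write X = Σ X_I over i = 1, …, 287, with X_I the indicator of one ascent.
There are 287 indicators.
For each fixed i, the pair (π(i), π(i+1)) is a uniformly random ordered pair of distinct values from {1, …, 288}; by symmetry P[π(i) < π(i+1)] = 1/2.
By linearity: E[X] = 287 · (1/2) = (288 − 1) · (1/2) = 287/2 ≈ 143.500000.

E[X] = 287/2 = 143.500000.


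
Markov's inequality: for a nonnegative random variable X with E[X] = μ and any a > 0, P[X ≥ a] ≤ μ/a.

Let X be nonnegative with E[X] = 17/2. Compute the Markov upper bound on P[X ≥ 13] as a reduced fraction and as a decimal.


μ = E[X] = 17/2, a = 13.
Markov: P[X ≥ 13] ≤ μ/a = (17/2)/13 = 17/26.
Numerically: ≈ 0.65385.
(Since a = 13 > μ = 8.50000, the bound 17/26 is < 1 and informative.)

P[X ≥ 13] ≤ 17/26 ≈ 0.65385.


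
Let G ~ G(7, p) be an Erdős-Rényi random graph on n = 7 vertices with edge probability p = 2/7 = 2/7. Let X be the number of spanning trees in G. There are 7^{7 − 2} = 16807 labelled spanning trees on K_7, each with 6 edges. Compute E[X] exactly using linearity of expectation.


K_7 has 7^{7 − 2} = 16807 labelled spanning trees.
For each such spanning tree H, let X_H = 1 if all 6 edges of H are present in G. Then P[X_H = 1] = p^{6} = (2/7)^{6} = 64/117649.
By linearity of expectation: E[X] = Σ_H E[X_H] = 16807 · p^{6} = 16807 · 64/117649 = 64/7.
Numerically: E[X] ≈ 9.1429.

E[X] = 16807 · (2/7)^{6} = 64/7 ≈ 9.1429.


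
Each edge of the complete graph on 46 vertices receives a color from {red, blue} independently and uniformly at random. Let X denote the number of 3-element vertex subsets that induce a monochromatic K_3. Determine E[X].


Let X = Σ_S X_S over the C(46, 3) = 15180 subsets S of size 3, where X_S = 1 if the K_3 on S is monochromatic.
For a fixed S, the K_3 on S has C(3, 2) = 3 edges. P[all 3 edges red] = (1/2)^3, and likewise for blue, so P[monochromatic] = 2·(1/2)^3 = 2^{1 − 3} = 1/4.
By linearity: E[X] = C(46, 3) · 2^{1 − 3} = 15180 · 1/4 = 3795.
Numerically: E[X] ≈ 3795.000000.

E[X] = C(46,3)·2^(1−C(3,2)) = 3795 ≈ 3795.000000.


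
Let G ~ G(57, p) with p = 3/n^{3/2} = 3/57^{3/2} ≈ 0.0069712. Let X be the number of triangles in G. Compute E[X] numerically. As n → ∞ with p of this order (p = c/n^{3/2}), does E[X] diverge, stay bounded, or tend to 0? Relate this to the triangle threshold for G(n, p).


Number of potential triangles: C(57, 3) = 29260.
Each occurs with probability p³ ≈ (0.0069712)³ ≈ 3.3878714e-07.
By linearity: E[X] = C(57, 3)·p³ ≈ 29260 · 3.3878714e-07 ≈ 0.00991.
Since α = 3/2 > 1, p = c/n^{3/2} = o(1/n) is below the triangle threshold p ~ 1/n. Asymptotically E[X] ~ (c³/6)·n^{3(1−α)} = (3³/6)·n^{-1.5} → 0, so by Markov's inequality G has no triangles w.h.p.

E[X] ≈ 0.00991; in regime p = Θ(1/n^{3/2}) E[X] tends to 0 (below the triangle threshold p ~ 1/n).


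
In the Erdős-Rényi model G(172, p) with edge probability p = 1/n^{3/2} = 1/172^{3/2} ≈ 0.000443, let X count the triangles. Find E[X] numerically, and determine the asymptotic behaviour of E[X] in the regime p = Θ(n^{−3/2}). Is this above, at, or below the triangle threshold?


Number of potential triangles: C(172, 3) = 833340.
Each occurs with probability p³ ≈ (0.000443)³ ≈ 8.71208e-11.
By linearity: E[X] = C(172, 3)·p³ ≈ 833340 · 8.71208e-11 ≈ 0.000.
Since α = 3/2 > 1, p = c/n^{3/2} = o(1/n) is below the triangle threshold p ~ 1/n. Asymptotically E[X] ~ (c³/6)·n^{3(1−α)} = (1³/6)·n^{-1.5} → 0, so by Markov's inequality G has no triangles w.h.p.

E[X] ≈ 0.000; in regime p = Θ(1/n^{3/2}) E[X] tends to 0 (below the triangle threshold p ~ 1/n).


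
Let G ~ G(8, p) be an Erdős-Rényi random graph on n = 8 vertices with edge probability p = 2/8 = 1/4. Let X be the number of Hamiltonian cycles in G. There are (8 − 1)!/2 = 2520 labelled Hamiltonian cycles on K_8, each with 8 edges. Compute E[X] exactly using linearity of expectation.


K_8 has (8 − 1)!/2 = 2520 labelled Hamiltonian cycles.
For each such Hamiltonian cycle H, let X_H = 1 if all 8 edges of H are present in G. Then P[X_H = 1] = p^{8} = (1/4)^{8} = 1/65536.
By linearity of expectation: E[X] = Σ_H E[X_H] = 2520 · p^{8} = 2520 · 1/65536 = 315/8192.
Numerically: E[X] ≈ 0.03845.

E[X] = 2520 · (1/4)^{8} = 315/8192 ≈ 0.03845.


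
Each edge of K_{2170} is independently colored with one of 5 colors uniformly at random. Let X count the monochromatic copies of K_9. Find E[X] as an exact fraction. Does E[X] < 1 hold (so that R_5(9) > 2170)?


E[X] = C(2170, 9) · 5^{1 − 36} = 2891746779868845075610510 · 5^{−35} = 2891746779868845075610510/2910383045673370361328125.
As a reduced fraction: E[X] = 578349355973769015122102/582076609134674072265625 ≈ 0.993597.
Is E[X] < 1? YES.
Since E[X] < 1, there exists a 5-coloring of K_{2170} with no monochromatic K_9; hence R_5(9) > 2170.

E[X] = 578349355973769015122102/582076609134674072265625 ≈ 0.993597; E[X] < 1, so R_5(9) > 2170.


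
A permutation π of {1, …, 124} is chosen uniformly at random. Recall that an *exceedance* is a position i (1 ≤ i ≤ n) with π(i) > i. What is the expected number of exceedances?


Write X = Σ_{i=1}^{124} X_i, where X_i = 1_{π(i) > i}.
For each fixed i, π(i) is uniform over {1, …, 124} (marginal of a uniform permutation), so P[π(i) > i] = (n − i)/n. Summing: Σ_{i=1}^{124} (n − i)/n = (0 + 1 + … + 123)/124 = 124(124 − 1)/(2·124) = (124 − 1)/2.
Hence E[X] = Σ_{i=1}^{124} (124 − i)/124 = 123/2 ≈ 61.500000.

E[X] = 123/2 = 61.500000.


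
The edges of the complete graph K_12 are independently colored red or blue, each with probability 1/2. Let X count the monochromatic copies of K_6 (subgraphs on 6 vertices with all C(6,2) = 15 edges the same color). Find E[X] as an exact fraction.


Let X = Σ_S X_S over the C(12, 6) = 924 subsets S of size 6, where X_S = 1 if the K_6 on S is monochromatic.
For a fixed S, the K_6 on S has C(6, 2) = 15 edges. P[all 15 edges red] = (1/2)^15, and likewise for blue, so P[monochromatic] = 2·(1/2)^15 = 2^{1 − 15} = 1/16384.
By linearity of expectation: E[X] = C(12, 6) · 2^{1 − 15} = 924 · 1/16384 = 231/4096.
Numerically: E[X] ≈ 0.056396.

E[X] = C(12,6)·2^(1−C(6,2)) = 231/4096 ≈ 0.056396.


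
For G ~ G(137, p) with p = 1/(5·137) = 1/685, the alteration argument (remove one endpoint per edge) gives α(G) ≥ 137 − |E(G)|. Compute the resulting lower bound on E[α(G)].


E[|E(G)|] = C(137, 2)·p = 9316 · (1/685) = 68/5.
E[α(G)] ≥ n − E[|E(G)|] = 137 − 68/5 = 617/5.
Numerically: ≈ 123.40000.
(This is only a lower bound; the true E[α(G)] may be larger.)

E[α(G)] ≥ 617/5 ≈ 123.40000.


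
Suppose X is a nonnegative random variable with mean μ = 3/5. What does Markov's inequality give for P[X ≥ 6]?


μ = E[X] = 3/5, a = 6.
Markov: P[X ≥ 6] ≤ μ/a = (3/5)/6 = 1/10.
Numerically: ≈ 0.100.
(Since a = 6 > μ = 0.600, the bound 1/10 is < 1 and informative.)

P[X ≥ 6] ≤ 1/10 ≈ 0.100.


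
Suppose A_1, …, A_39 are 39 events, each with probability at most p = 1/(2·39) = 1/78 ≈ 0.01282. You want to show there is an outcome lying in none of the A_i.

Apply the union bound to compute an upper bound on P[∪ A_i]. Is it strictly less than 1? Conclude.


Union bound: P[∪_{i=1}^{39} A_i] ≤ Σ_i P[A_i] ≤ 39·p = 39·(1/78) = 1/2.
Numerically: 1/2 ≈ 0.50000.
Is 1/2 < 1? YES.
Since P[∪ A_i] ≤ 1/2 < 1, the complement has P[∩ A_i^c] ≥ 1 − 1/2 = 1/2 > 0, so some outcome avoids every A_i.

39·p = 1/2 ≈ 0.50000; existence CERTIFIED by the union bound.


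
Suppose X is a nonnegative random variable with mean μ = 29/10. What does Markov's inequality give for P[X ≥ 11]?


μ = E[X] = 29/10, a = 11.
Markov: P[X ≥ 11] ≤ μ/a = (29/10)/11 = 29/110.
Numerically: ≈ 0.263636.
(Since a = 11 > μ = 2.900000, the bound 29/110 is < 1 and informative.)

P[X ≥ 11] ≤ 29/110 ≈ 0.263636.


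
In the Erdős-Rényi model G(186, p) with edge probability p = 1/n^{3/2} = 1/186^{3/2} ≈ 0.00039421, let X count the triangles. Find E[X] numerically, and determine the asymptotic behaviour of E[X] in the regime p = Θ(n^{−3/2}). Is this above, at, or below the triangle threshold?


Number of potential triangles: C(186, 3) = 1055240.
Each occurs with probability p³ ≈ (0.00039421)³ ≈ 6.1262082e-11.
By linearity: E[X] = C(186, 3)·p³ ≈ 1055240 · 6.1262082e-11 ≈ 0.00006.
Since α = 3/2 > 1, p = c/n^{3/2} = o(1/n) is below the triangle threshold p ~ 1/n. Asymptotically E[X] ~ (c³/6)·n^{3(1−α)} = (1³/6)·n^{-1.5} → 0, so by Markov's inequality G has no triangles w.h.p.

E[X] ≈ 0.00006; in regime p = Θ(1/n^{3/2}) E[X] tends to 0 (below the triangle threshold p ~ 1/n).


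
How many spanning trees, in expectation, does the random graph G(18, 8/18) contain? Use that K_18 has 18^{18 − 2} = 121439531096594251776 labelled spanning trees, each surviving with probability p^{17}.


K_18 has 18^{18 − 2} = 121439531096594251776 labelled spanning trees.
For each such spanning tree H, let X_H = 1 if all 17 edges of H are present in G. Then P[X_H = 1] = p^{17} = (4/9)^{17} = 17179869184/16677181699666569.
Summing the indicators: E[X] = Σ_H E[X_H] = 121439531096594251776 · p^{17} = 121439531096594251776 · 17179869184/16677181699666569 = 1125899906842624/9.
Numerically: E[X] ≈ 1.251e+14.

E[X] = 121439531096594251776 · (4/9)^{17} = 1125899906842624/9 ≈ 1.251e+14.


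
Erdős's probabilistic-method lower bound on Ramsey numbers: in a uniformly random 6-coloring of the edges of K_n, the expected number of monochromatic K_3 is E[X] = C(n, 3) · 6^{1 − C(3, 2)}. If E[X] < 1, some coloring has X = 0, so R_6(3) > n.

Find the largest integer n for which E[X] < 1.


We need C(n, 3) · 6^{1 − 3} < 1, i.e. C(n, 3) < 6^{3 − 1} = 36.
Check values of n near the boundary:
  n = 4: C(4, 3) = 4; 4 < 36? YES
  n = 5: C(5, 3) = 10; 10 < 36? YES
  n = 6: C(6, 3) = 20; 20 < 36? YES
  n = 7: C(7, 3) = 35; 35 < 36? YES
  n = 8: C(8, 3) = 56; 56 < 36? NO
The largest n with C(n, 3) < 36 is n = 7 (where E[X] = 35/36 ≈ 0.9722). Hence R_6(3) > 7, i.e. R_6(3) ≥ 8.

Largest n = 7; hence R_6(3) > 7.


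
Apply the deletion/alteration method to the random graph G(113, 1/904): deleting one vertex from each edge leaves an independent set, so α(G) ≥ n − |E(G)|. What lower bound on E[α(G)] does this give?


E[|E(G)|] = C(113, 2)·p = 6328 · (1/904) = 7.
E[α(G)] ≥ n − E[|E(G)|] = 113 − 7 = 106.
Numerically: ≈ 106.000000.
(This is only a lower bound; the true E[α(G)] may be larger.)

E[α(G)] ≥ 106 ≈ 106.000000.


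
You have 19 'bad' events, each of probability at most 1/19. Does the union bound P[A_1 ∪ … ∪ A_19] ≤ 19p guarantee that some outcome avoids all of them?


Union bound: P[∪_{i=1}^{19} A_i] ≤ Σ_i P[A_i] ≤ 19·p = 19·(1/19) = 1.
Numerically: 1 ≈ 1.0000.
Is 1 < 1? NO.
Since the bound 1 is ≥ 1, the union bound is uninformative here; it does NOT by itself certify existence.

19·p = 1 ≈ 1.0000; existence NOT certified by the union bound.


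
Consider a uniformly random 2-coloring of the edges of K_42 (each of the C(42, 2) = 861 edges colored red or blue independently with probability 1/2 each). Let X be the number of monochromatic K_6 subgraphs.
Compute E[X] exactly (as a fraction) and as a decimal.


Let X = Σ_S X_S over the C(42, 6) = 5245786 subsets S of size 6, where X_S = 1 if the K_6 on S is monochromatic.
For a fixed S, the K_6 on S has C(6, 2) = 15 edges. P[all 15 edges red] = (1/2)^15, and likewise for blue, so P[monochromatic] = 2·(1/2)^15 = 2^{1 − 15} = 1/16384.
By linearity of expectation: E[X] = C(42, 6) · 2^{1 − 15} = 5245786 · 1/16384 = 2622893/8192.
Numerically: E[X] ≈ 320.177.

E[X] = C(42,6)·2^(1−C(6,2)) = 2622893/8192 ≈ 320.177.


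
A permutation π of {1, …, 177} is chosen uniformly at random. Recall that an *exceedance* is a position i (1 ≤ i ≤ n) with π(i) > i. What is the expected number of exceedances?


Write X = Σ_{i=1}^{177} X_i, where X_i = 1_{π(i) > i}.
For each fixed i, π(i) is uniform over {1, …, 177} (marginal of a uniform permutation), so P[π(i) > i] = (n − i)/n. Summing: Σ_{i=1}^{177} (n − i)/n = (0 + 1 + … + 176)/177 = 177(177 − 1)/(2·177) = (177 − 1)/2.
Hence E[X] = Σ_{i=1}^{177} (177 − i)/177 = 88 ≈ 88.00000.

E[X] = 88 = 88.00000.


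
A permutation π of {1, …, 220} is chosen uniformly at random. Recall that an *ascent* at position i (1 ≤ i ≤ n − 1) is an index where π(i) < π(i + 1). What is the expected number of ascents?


Write X = Σ X_I over i = 1, …, 219, with X_I the indicator of one ascent.
There are 219 indicators.
For each fixed i, the pair (π(i), π(i+1)) is a uniformly random ordered pair of distinct values from {1, …, 220}; by symmetry P[π(i) < π(i+1)] = 1/2.
By linearity: E[X] = 219 · (1/2) = (220 − 1) · (1/2) = 219/2 ≈ 109.500000.

E[X] = 219/2 = 109.500000.


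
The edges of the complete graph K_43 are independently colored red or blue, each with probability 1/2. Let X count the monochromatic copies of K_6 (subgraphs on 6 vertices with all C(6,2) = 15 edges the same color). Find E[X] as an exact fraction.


Let X = Σ_S X_S over the C(43, 6) = 6096454 subsets S of size 6, where X_S = 1 if the K_6 on S is monochromatic.
For a fixed S, the K_6 on S has C(6, 2) = 15 edges. P[all 15 edges red] = (1/2)^15, and likewise for blue, so P[monochromatic] = 2·(1/2)^15 = 2^{1 − 15} = 1/16384.
By linearity: E[X] = C(43, 6) · 2^{1 − 15} = 6096454 · 1/16384 = 3048227/8192.
Numerically: E[X] ≈ 372.098.

E[X] = C(43,6)·2^(1−C(6,2)) = 3048227/8192 ≈ 372.098.


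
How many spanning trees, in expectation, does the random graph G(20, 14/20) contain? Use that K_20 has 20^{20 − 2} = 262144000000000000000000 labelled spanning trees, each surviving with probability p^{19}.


K_20 has 20^{20 − 2} = 262144000000000000000000 labelled spanning trees.
For each such spanning tree H, let X_H = 1 if all 19 edges of H are present in G. Then P[X_H = 1] = p^{19} = (7/10)^{19} = 11398895185373143/10000000000000000000.
By linearity of expectation: E[X] = Σ_H E[X_H] = 262144000000000000000000 · p^{19} = 262144000000000000000000 · 11398895185373143/10000000000000000000 = 1494075989737228599296/5.
Numerically: E[X] ≈ 2.988e+20.

E[X] = 262144000000000000000000 · (7/10)^{19} = 1494075989737228599296/5 ≈ 2.988e+20.


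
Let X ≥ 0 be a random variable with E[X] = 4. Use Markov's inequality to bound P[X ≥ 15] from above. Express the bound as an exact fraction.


μ = E[X] = 4, a = 15.
Markov: P[X ≥ 15] ≤ μ/a = (4)/15 = 4/15.
Numerically: ≈ 0.2667.
(Since a = 15 > μ = 4.0000, the bound 4/15 is < 1 and informative.)

P[X ≥ 15] ≤ 4/15 ≈ 0.2667.


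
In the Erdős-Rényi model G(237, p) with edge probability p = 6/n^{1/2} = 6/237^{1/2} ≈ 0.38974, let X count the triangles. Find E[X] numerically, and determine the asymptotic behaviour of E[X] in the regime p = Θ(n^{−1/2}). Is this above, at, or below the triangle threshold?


Number of potential triangles: C(237, 3) = 2190670.
Each occurs with probability p³ ≈ (0.38974)³ ≈ 5.9201298e-02.
By linearity: E[X] = C(237, 3)·p³ ≈ 2190670 · 5.9201298e-02 ≈ 129690.50848.
Since α = 1/2 < 1, p = c/n^{1/2} ≫ 1/n is above the triangle threshold p ~ 1/n. Asymptotically E[X] ~ (c³/6)·n^{3(1−α)} = (6³/6)·n^{1.5} → ∞; triangles are abundant w.h.p.

E[X] ≈ 129690.50848; in regime p = Θ(1/n^{1/2}) E[X] diverges (above the triangle threshold p ~ 1/n).
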